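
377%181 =15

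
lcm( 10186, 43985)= 967670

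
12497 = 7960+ 4537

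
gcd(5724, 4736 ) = 4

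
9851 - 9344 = 507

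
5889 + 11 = 5900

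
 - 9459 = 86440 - 95899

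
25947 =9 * 2883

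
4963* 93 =461559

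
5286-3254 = 2032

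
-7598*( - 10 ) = 75980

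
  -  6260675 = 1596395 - 7857070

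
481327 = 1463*329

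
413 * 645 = 266385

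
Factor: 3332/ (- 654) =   -  2^1*3^( - 1 )*7^2*17^1*109^( - 1) = - 1666/327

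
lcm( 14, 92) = 644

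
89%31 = 27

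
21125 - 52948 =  - 31823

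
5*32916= 164580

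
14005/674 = 20 +525/674 = 20.78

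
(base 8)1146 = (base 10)614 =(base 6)2502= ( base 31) JP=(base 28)LQ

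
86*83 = 7138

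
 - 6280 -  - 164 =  - 6116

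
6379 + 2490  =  8869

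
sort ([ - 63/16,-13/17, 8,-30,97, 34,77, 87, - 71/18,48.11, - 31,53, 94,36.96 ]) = [ - 31, - 30, - 71/18, - 63/16, - 13/17, 8,  34,36.96 , 48.11 , 53,77,87, 94, 97 ]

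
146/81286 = 73/40643 = 0.00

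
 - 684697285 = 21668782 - 706366067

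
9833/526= 18 + 365/526 = 18.69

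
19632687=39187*501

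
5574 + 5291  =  10865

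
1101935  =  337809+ 764126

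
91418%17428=4278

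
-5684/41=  - 5684/41 = - 138.63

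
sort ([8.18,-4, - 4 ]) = [ - 4,-4 , 8.18 ] 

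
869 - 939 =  - 70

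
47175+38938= 86113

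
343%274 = 69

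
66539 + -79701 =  - 13162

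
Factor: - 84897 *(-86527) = 3^2*7^1 * 47^1*263^1*9433^1 = 7345882719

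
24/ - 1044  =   - 2/87 = -  0.02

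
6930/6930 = 1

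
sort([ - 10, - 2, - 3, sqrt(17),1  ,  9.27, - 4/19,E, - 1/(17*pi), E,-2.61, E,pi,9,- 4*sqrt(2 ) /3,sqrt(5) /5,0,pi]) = [ - 10, - 3, - 2.61, - 2, - 4*sqrt(2 )/3, - 4/19, - 1/(17*pi), 0,sqrt( 5) /5,1, E,E,E,pi, pi,sqrt(17), 9,9.27 ] 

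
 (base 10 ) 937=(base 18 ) 2g1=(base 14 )4AD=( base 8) 1651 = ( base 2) 1110101001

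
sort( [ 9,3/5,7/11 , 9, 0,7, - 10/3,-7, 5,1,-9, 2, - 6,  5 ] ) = [-9,-7, - 6, - 10/3, 0,3/5, 7/11 , 1,  2 , 5,5,7 , 9,  9]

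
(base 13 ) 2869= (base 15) 1add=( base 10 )5833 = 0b1011011001001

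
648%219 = 210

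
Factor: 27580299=3^1*53^1*89^1*1949^1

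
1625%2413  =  1625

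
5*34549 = 172745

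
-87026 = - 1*87026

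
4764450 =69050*69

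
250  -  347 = - 97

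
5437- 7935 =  - 2498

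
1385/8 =173+1/8 = 173.12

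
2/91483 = 2/91483 = 0.00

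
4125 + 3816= 7941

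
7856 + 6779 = 14635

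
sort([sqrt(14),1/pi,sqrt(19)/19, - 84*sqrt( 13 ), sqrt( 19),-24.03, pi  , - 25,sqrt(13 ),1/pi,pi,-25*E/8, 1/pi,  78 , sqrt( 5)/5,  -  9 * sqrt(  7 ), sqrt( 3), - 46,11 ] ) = [ - 84 * sqrt( 13 ),- 46, - 25, - 24.03, - 9*sqrt( 7), - 25*E/8,sqrt( 19 )/19, 1/pi,1/pi, 1/pi,sqrt(5)/5,sqrt( 3), pi,pi, sqrt( 13),  sqrt( 14),sqrt( 19 ),11,78] 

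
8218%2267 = 1417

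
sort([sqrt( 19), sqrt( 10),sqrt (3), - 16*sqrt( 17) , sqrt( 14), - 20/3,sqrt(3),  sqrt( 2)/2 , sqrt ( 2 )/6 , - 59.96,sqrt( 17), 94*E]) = [-16*sqrt( 17) ,-59.96, - 20/3,sqrt ( 2 ) /6,sqrt( 2 )/2,  sqrt( 3), sqrt (3),  sqrt( 10) , sqrt(14),sqrt( 17),sqrt( 19) , 94*E ]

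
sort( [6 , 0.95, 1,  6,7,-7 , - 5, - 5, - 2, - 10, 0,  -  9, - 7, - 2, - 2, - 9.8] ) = [ - 10, - 9.8,  -  9, - 7, - 7, - 5,  -  5, - 2, - 2,  -  2,  0, 0.95, 1,6,6, 7]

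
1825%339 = 130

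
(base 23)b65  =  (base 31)66a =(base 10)5962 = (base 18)1074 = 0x174a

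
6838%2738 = 1362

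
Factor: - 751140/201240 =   -  321/86=- 2^ (-1 )*3^1*43^( - 1 )*107^1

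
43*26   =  1118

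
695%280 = 135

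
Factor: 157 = 157^1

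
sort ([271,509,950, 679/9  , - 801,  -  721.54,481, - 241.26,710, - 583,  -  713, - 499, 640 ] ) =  [ - 801,-721.54, - 713, - 583,-499,- 241.26,679/9,271,481, 509, 640,710, 950]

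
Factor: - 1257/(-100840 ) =2^ ( - 3)*3^1*5^ (-1)*  419^1*2521^( - 1) 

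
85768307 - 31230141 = 54538166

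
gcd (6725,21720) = 5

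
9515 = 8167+1348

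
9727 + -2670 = 7057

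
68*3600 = 244800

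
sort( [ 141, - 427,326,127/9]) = [ - 427,127/9,141,326]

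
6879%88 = 15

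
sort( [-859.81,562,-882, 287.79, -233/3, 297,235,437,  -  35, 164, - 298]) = [ -882, - 859.81,-298, - 233/3 ,-35,  164, 235, 287.79, 297, 437 , 562 ]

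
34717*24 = 833208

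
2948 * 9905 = 29199940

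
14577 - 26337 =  - 11760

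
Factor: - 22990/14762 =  - 95/61 =- 5^1*19^1*61^( - 1)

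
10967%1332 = 311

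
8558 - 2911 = 5647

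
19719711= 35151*561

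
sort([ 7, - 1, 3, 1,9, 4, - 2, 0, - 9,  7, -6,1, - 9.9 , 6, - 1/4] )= [-9.9, - 9, - 6, - 2, - 1 ,-1/4,0, 1, 1, 3, 4, 6,7, 7, 9] 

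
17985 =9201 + 8784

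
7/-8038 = -1 + 8031/8038 = - 0.00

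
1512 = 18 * 84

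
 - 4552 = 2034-6586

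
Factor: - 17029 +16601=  - 2^2*107^1= - 428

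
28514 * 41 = 1169074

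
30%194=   30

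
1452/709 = 2 + 34/709= 2.05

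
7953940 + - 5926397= 2027543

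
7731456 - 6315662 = 1415794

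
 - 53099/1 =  - 53099 = - 53099.00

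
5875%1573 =1156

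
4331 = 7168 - 2837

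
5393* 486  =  2620998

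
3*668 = 2004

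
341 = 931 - 590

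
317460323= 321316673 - 3856350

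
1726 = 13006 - 11280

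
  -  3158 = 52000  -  55158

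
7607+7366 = 14973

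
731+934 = 1665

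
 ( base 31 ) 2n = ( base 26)37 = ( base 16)55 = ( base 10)85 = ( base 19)49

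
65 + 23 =88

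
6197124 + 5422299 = 11619423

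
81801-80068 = 1733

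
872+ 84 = 956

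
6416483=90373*71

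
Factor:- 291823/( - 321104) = 887/976 = 2^( - 4 )* 61^( - 1 ) * 887^1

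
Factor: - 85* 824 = -70040= - 2^3*5^1*17^1*103^1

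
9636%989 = 735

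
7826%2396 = 638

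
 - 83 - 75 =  - 158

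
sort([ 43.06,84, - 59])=[-59, 43.06, 84]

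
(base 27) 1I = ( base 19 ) 27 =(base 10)45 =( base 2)101101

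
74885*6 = 449310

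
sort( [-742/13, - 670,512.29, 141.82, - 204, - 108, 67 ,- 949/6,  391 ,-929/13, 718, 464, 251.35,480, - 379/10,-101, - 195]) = [ - 670,-204,- 195,- 949/6,-108, - 101, - 929/13, - 742/13, -379/10, 67, 141.82, 251.35, 391, 464,480,512.29, 718]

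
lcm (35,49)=245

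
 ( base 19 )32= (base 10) 59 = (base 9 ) 65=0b111011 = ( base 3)2012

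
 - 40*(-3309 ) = 132360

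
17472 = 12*1456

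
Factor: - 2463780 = -2^2*3^1*5^1*11^1 *3733^1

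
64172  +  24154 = 88326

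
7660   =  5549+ 2111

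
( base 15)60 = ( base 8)132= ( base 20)4A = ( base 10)90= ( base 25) 3f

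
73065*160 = 11690400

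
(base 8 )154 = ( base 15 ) 73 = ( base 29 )3l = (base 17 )66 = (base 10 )108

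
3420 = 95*36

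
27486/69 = 398+ 8/23 = 398.35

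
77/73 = 1 + 4/73 = 1.05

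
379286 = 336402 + 42884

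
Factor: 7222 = 2^1*23^1*157^1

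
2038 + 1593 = 3631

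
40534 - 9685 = 30849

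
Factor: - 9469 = - 17^1*557^1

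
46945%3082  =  715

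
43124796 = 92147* 468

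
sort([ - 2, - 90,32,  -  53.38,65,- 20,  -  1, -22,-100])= [- 100, - 90, - 53.38, - 22, - 20, - 2, - 1,32, 65] 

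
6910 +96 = 7006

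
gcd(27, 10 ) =1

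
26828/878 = 30 + 244/439 = 30.56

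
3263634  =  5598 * 583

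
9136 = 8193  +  943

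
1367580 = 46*29730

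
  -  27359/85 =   -  27359/85 = - 321.87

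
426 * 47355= 20173230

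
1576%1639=1576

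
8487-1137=7350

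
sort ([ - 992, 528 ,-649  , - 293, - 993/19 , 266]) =[-992,-649, - 293, - 993/19, 266,528]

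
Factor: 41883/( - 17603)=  - 69/29 =- 3^1*23^1*29^( - 1 )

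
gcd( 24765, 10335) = 195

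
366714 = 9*40746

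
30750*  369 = 11346750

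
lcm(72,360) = 360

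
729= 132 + 597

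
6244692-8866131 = -2621439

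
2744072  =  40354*68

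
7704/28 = 275+ 1/7= 275.14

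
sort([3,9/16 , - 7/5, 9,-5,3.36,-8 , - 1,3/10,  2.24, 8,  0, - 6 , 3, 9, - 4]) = [ - 8, - 6, - 5, -4,- 7/5, - 1,0,3/10,  9/16,2.24,3 , 3, 3.36,  8, 9,9]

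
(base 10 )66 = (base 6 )150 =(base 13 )51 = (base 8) 102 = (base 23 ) 2k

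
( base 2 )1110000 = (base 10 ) 112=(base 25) 4c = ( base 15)77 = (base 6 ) 304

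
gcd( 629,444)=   37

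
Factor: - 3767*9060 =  - 34129020 = -2^2*3^1*5^1*151^1*3767^1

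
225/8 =28 + 1/8 = 28.12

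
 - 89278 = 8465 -97743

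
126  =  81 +45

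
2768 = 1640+1128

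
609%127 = 101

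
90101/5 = 90101/5 = 18020.20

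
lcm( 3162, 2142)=66402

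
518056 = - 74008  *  (-7 ) 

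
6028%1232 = 1100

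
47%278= 47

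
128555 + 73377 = 201932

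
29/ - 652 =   -  29/652= - 0.04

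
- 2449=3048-5497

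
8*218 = 1744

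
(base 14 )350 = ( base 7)1630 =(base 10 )658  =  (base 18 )20A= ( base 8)1222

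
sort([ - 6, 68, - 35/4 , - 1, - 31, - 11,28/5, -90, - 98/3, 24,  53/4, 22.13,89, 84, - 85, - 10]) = [ - 90 , - 85,- 98/3, - 31,-11, - 10, - 35/4, - 6,  -  1,28/5, 53/4, 22.13,24, 68, 84,89]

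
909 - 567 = 342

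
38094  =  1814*21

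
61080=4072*15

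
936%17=1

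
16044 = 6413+9631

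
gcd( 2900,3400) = 100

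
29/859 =29/859 = 0.03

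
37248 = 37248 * 1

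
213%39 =18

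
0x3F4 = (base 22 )220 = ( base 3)1101111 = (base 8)1764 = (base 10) 1012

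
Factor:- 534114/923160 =-2^ (  -  2)*3^4*5^ ( - 1)*7^(- 1 ) = - 81/140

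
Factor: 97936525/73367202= 2^( - 1 )*3^(  -  1 )*5^2*43^(-1 )*284369^( - 1 )*3917461^1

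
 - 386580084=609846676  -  996426760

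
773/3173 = 773/3173 = 0.24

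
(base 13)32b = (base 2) 1000100000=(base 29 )IM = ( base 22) 12g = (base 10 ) 544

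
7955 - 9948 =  - 1993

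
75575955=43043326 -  - 32532629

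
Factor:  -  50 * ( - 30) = 2^2*3^1*5^3 = 1500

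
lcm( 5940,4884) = 219780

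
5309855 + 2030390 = 7340245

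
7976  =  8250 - 274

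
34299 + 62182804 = 62217103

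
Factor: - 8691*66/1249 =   -  2^1 * 3^2*11^1*1249^ ( - 1 )*2897^1=-573606/1249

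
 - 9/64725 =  - 3/21575 = - 0.00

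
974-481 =493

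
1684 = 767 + 917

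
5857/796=7 + 285/796 = 7.36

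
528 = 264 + 264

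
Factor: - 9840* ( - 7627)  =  2^4*3^1* 5^1*29^1*41^1 * 263^1 = 75049680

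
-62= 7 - 69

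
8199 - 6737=1462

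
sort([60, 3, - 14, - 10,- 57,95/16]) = [-57, - 14, - 10, 3,95/16 , 60]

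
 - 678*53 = -35934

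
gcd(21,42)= 21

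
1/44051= 1/44051 = 0.00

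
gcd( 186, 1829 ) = 31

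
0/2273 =0= 0.00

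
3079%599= 84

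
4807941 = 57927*83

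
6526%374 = 168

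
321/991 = 321/991 = 0.32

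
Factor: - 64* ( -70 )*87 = 2^7*3^1*5^1*7^1 * 29^1  =  389760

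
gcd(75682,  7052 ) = 2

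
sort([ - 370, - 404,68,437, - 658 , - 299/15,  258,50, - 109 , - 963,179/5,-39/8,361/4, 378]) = [ - 963 , - 658, - 404, - 370,  -  109, - 299/15 , - 39/8  ,  179/5,  50,  68,361/4,  258,378,437 ]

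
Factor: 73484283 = 3^1*107^1*228923^1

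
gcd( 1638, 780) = 78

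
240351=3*80117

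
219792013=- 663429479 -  - 883221492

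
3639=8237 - 4598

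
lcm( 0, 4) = 0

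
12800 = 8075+4725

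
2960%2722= 238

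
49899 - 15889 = 34010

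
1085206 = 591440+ 493766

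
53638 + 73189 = 126827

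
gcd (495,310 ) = 5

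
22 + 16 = 38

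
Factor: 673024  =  2^8*11^1*239^1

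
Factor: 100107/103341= 3^1 * 19^( - 1)*37^ ( - 1)* 227^1= 681/703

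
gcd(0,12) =12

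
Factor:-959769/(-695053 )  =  3^4 * 17^2*41^1*151^( - 1)*4603^( - 1) 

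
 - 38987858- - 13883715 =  - 25104143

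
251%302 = 251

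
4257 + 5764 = 10021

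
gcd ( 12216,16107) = 3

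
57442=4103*14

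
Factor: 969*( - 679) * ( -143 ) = 3^1*7^1*11^1*13^1*17^1*19^1*97^1 = 94086993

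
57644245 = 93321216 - 35676971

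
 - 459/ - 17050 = 459/17050  =  0.03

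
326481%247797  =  78684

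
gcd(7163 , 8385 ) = 13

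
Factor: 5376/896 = 2^1 * 3^1= 6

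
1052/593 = 1052/593 = 1.77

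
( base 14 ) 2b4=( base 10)550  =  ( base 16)226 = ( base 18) 1ca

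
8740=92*95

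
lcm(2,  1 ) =2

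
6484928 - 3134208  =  3350720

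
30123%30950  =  30123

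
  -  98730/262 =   -  49365/131=-376.83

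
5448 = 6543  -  1095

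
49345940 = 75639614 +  - 26293674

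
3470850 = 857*4050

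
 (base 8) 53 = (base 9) 47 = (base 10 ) 43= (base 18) 27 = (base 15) 2d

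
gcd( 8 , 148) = 4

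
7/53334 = 7/53334 = 0.00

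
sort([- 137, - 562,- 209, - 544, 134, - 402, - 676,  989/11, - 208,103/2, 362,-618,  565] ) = [ - 676, - 618, - 562, - 544, - 402, - 209 , - 208, - 137,  103/2, 989/11, 134,  362, 565]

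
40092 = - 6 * (  -  6682 )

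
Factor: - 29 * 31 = -29^1*31^1 = -899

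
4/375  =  4/375  =  0.01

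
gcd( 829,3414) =1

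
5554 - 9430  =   - 3876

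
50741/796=50741/796 = 63.74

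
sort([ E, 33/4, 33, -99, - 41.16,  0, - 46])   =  [ - 99,-46, - 41.16 , 0, E,33/4,33]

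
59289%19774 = 19741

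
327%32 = 7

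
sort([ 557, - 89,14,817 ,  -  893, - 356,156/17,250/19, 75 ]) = [ - 893, - 356, - 89,156/17 , 250/19 , 14,75,557, 817]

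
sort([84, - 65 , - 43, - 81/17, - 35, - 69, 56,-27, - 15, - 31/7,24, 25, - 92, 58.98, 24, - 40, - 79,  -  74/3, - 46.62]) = [ - 92, - 79, - 69, - 65, - 46.62, - 43, - 40, - 35, - 27, - 74/3, - 15, - 81/17, - 31/7, 24, 24, 25, 56,58.98, 84 ]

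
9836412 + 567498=10403910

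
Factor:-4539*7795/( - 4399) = 35381505/4399 = 3^1*5^1*17^1*53^( - 1)*83^( - 1 )*89^1*1559^1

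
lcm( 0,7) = 0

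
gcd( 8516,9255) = 1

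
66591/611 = 66591/611  =  108.99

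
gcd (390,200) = 10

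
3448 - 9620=  -  6172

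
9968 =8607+1361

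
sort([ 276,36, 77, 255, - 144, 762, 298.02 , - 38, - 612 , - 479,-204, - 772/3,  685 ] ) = [ - 612, - 479, -772/3, - 204, - 144,-38, 36, 77,255 , 276, 298.02, 685, 762] 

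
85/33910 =17/6782 =0.00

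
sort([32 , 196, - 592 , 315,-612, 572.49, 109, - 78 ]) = [ - 612, - 592, - 78, 32 , 109, 196,315 , 572.49]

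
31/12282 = 31/12282 = 0.00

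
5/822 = 5/822 = 0.01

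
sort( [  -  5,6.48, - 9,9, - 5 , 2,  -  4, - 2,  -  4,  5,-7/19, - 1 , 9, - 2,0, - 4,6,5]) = [ - 9,  -  5, - 5,  -  4,-4, - 4, - 2,  -  2,- 1, - 7/19,0,2, 5,5,6,6.48,9, 9 ] 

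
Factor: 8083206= 2^1*3^3*149689^1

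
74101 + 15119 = 89220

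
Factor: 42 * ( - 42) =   -  1764  =  -2^2*3^2*7^2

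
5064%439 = 235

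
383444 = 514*746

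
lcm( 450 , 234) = 5850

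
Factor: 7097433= 3^1*7^1*337973^1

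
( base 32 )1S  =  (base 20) 30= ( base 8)74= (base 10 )60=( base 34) 1Q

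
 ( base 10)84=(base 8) 124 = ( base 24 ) 3C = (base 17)4g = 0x54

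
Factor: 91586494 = 2^1*3359^1*13633^1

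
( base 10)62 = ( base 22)2I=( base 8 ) 76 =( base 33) 1T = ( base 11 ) 57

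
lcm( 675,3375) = 3375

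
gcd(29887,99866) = 13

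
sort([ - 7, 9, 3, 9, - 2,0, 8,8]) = [  -  7 , - 2, 0,3,8,8,9,9]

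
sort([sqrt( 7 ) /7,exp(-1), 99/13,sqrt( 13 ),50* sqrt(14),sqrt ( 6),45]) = [exp( - 1 ),  sqrt( 7)/7, sqrt( 6),sqrt( 13),99/13,45,50*sqrt( 14 )]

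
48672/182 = 267+3/7 = 267.43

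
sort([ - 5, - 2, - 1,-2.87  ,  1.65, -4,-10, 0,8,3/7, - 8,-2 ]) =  [ - 10,- 8, - 5,-4,-2.87, -2, - 2,-1, 0,3/7, 1.65,8]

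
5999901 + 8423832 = 14423733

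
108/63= 12/7 = 1.71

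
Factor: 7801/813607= 29^1 * 269^1*433^( - 1)*1879^ ( - 1 ) 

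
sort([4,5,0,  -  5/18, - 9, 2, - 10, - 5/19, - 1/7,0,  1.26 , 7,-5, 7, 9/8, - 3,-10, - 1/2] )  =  [ - 10, - 10, - 9, - 5 ,  -  3,-1/2  , - 5/18, - 5/19, - 1/7, 0, 0,9/8,1.26,2,4, 5,7,7 ] 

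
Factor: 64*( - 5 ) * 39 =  - 12480=-  2^6*3^1*5^1*13^1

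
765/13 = 58 + 11/13=58.85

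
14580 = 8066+6514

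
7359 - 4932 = 2427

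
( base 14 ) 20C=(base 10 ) 404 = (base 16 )194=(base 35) bj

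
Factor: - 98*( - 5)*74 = 2^2*5^1*7^2*37^1 = 36260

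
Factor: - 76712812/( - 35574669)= 2^2*3^( - 2)*11^1*13^(  -  2 )*19^( - 1)*1231^( - 1)*1743473^1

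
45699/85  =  537 + 54/85 = 537.64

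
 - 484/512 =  - 121/128 = -  0.95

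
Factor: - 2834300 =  - 2^2*5^2 *7^1*4049^1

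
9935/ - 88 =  - 113 + 9/88 = - 112.90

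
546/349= 1 + 197/349  =  1.56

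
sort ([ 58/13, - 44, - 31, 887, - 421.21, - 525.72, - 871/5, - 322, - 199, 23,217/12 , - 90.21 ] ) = [ - 525.72, - 421.21, - 322, - 199, -871/5, - 90.21, -44, - 31,58/13,217/12,23, 887]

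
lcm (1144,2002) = 8008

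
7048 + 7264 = 14312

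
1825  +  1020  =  2845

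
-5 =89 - 94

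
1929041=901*2141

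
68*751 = 51068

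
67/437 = 67/437=0.15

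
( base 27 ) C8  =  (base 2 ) 101001100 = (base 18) 108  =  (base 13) 1c7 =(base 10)332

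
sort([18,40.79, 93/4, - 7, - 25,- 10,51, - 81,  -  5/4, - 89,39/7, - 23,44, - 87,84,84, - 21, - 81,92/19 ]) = [ - 89,  -  87, - 81, - 81, - 25, - 23, - 21, -10, - 7,-5/4,92/19,39/7,18,93/4,40.79, 44,  51, 84,84]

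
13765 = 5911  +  7854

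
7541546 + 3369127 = 10910673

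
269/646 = 269/646 =0.42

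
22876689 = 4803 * 4763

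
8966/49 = 182 + 48/49= 182.98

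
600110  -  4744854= - 4144744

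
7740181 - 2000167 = 5740014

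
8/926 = 4/463 = 0.01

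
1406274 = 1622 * 867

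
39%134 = 39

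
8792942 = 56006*157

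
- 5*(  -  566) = 2830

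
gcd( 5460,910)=910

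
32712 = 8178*4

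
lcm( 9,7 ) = 63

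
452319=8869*51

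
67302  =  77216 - 9914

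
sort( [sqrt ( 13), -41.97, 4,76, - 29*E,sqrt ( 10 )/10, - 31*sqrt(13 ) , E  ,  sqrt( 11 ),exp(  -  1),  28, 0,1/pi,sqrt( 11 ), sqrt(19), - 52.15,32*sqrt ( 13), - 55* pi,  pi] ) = [ - 55*pi, - 31*sqrt( 13 ) ,-29*E, - 52.15,-41.97,0,sqrt(10 ) /10,  1/pi, exp(-1), E, pi, sqrt (11),sqrt (11),sqrt(13), 4,sqrt(19), 28,  76 , 32*sqrt(13)]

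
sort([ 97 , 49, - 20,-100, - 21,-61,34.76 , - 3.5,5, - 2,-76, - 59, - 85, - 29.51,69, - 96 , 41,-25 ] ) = [ - 100, - 96, - 85,  -  76 ,-61, - 59,-29.51,-25,-21,-20,  -  3.5, - 2,5 , 34.76,41, 49,69,97]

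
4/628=1/157 = 0.01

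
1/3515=1/3515 = 0.00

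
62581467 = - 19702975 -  - 82284442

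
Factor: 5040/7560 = 2/3= 2^1*3^( - 1)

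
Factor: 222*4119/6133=2^1*3^2*37^1*1373^1*6133^( - 1 )= 914418/6133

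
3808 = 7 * 544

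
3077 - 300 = 2777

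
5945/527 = 5945/527=11.28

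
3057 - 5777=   -  2720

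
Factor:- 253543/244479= - 3^( - 1) * 227^( - 1)*359^( - 1)*253543^1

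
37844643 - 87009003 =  - 49164360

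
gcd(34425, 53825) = 25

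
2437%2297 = 140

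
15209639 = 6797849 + 8411790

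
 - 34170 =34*( - 1005 ) 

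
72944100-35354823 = 37589277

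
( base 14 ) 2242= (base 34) 54m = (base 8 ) 13462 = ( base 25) 9CD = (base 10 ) 5938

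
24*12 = 288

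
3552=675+2877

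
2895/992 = 2895/992 = 2.92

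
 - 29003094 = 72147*(-402)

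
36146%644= 82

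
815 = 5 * 163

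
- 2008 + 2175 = 167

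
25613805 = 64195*399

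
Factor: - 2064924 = -2^2*3^2*41^1*1399^1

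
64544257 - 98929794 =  - 34385537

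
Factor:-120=  -  2^3*3^1*5^1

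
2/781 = 2/781= 0.00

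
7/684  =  7/684= 0.01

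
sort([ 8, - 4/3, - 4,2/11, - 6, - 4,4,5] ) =[ - 6, - 4,-4, - 4/3,  2/11,4, 5,8 ]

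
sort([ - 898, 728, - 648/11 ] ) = [ - 898, - 648/11, 728] 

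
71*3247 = 230537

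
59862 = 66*907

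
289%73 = 70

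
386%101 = 83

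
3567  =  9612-6045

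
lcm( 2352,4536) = 63504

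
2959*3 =8877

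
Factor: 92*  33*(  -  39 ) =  -2^2*3^2*11^1 * 13^1*23^1= -118404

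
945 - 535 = 410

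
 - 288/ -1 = 288/1 = 288.00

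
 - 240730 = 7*(  -  34390 ) 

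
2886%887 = 225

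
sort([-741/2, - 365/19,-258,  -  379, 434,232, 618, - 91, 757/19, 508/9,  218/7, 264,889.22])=[  -  379, - 741/2, - 258, - 91,  -  365/19,218/7, 757/19,508/9 , 232, 264,434, 618, 889.22]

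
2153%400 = 153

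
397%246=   151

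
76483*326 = 24933458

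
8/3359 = 8/3359 = 0.00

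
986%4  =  2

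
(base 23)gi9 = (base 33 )85a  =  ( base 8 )21267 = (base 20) 1247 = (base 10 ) 8887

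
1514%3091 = 1514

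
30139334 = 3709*8126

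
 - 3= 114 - 117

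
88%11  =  0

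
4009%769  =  164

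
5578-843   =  4735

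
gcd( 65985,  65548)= 1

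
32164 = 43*748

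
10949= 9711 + 1238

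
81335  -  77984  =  3351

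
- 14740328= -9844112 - 4896216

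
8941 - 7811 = 1130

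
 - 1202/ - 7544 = 601/3772 = 0.16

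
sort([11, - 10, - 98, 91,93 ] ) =[ - 98, - 10,11,91,93 ] 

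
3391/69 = 3391/69 = 49.14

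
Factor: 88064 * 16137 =1421088768 =2^11*3^2*11^1*  43^1*163^1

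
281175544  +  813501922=1094677466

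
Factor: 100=2^2*5^2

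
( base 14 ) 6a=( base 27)3d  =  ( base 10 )94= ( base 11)86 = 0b1011110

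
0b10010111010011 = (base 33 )8te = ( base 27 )D7H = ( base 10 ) 9683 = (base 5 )302213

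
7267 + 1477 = 8744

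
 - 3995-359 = -4354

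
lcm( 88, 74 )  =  3256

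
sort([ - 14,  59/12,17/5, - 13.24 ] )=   [ - 14,-13.24, 17/5,59/12 ]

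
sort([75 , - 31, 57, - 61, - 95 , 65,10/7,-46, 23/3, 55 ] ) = [ - 95, - 61 , - 46, - 31,10/7,23/3,55,57, 65, 75 ]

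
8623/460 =18+343/460 = 18.75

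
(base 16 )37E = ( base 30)TO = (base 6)4050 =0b1101111110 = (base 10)894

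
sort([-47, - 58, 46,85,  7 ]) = [  -  58, - 47,7,46,85]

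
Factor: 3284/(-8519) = - 2^2*7^(-1 )*821^1*1217^( - 1 )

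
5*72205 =361025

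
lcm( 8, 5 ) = 40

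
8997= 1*8997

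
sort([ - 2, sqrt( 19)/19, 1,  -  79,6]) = [-79,  -  2, sqrt ( 19 )/19, 1,6 ] 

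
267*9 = 2403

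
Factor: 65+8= 73 = 73^1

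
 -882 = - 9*98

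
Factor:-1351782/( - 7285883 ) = 2^1*3^3*11^(-1)*25033^1*662353^( - 1 )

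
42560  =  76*560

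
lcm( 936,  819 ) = 6552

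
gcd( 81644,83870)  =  2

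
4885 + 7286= 12171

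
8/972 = 2/243= 0.01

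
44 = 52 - 8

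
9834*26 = 255684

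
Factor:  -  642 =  - 2^1*3^1*107^1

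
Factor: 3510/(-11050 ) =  - 3^3* 5^( - 1)*17^( - 1) = - 27/85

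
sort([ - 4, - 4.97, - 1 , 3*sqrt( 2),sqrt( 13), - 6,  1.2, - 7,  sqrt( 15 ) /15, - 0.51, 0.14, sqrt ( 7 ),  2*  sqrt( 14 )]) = [ - 7, - 6,- 4.97, - 4, - 1, -0.51, 0.14, sqrt( 15)/15, 1.2,sqrt (7 ),sqrt( 13),3*sqrt( 2 ),  2*sqrt( 14) ]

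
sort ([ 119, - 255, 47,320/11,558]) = [ - 255,320/11 , 47 , 119,558]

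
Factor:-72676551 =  - 3^1*24225517^1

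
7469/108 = 7469/108 = 69.16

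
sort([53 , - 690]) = [ -690,53] 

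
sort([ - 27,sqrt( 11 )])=[ - 27,sqrt(11)]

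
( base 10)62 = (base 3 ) 2022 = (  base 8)76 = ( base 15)42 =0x3E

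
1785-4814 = - 3029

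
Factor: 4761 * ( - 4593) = - 3^3*23^2 *1531^1 = - 21867273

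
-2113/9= - 2113/9=- 234.78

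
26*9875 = 256750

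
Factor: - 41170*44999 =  - 1852608830 = - 2^1*5^1 * 17^1*23^1*179^1*2647^1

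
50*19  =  950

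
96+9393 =9489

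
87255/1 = 87255 = 87255.00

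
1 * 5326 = 5326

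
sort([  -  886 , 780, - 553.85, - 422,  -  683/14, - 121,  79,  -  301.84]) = [ - 886, - 553.85, - 422, - 301.84 , - 121, - 683/14, 79,780 ]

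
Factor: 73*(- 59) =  - 59^1 *73^1 = -4307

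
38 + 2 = 40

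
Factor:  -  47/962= -2^( - 1)*13^( - 1 )*37^(-1 )*47^1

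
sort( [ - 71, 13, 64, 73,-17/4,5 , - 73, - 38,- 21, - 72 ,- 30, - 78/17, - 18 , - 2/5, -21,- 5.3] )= [ - 73,  -  72, - 71, - 38,-30, - 21, - 21, - 18, - 5.3, - 78/17,-17/4 , - 2/5,5,13,64, 73] 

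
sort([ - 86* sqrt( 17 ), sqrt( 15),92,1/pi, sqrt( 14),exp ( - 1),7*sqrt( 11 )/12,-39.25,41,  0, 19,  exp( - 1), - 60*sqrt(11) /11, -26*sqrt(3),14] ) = [ - 86*sqrt ( 17), - 26*sqrt( 3 ), - 39.25, - 60*sqrt( 11 )/11,0, 1/pi,exp( - 1),exp ( - 1 ),7*sqrt(11 ) /12,sqrt( 14 ),sqrt( 15 ),14,19, 41,92 ]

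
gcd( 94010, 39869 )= 1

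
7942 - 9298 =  - 1356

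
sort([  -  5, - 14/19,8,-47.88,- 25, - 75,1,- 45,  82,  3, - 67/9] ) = [ - 75, - 47.88, - 45, - 25, - 67/9, - 5, - 14/19,1,3, 8,82] 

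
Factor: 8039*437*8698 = 30556448014 = 2^1 * 19^1*23^1 * 4349^1*8039^1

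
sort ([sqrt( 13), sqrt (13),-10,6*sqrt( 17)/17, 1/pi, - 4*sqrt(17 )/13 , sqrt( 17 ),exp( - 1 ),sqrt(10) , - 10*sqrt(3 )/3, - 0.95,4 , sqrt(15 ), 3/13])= [ - 10,-10*sqrt( 3 )/3, - 4*sqrt(  17 )/13, - 0.95, 3/13, 1/pi,  exp( - 1), 6*sqrt(17 ) /17  ,  sqrt( 10),sqrt( 13),sqrt(13 ),sqrt( 15 ), 4, sqrt( 17 ) ] 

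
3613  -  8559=-4946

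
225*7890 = 1775250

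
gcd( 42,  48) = 6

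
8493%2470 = 1083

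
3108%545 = 383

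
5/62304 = 5/62304=   0.00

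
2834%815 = 389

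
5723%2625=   473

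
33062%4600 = 862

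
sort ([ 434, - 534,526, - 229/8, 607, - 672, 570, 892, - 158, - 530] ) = [ - 672, - 534, - 530, - 158, - 229/8, 434,  526,570, 607, 892]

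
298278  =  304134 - 5856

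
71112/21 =3386 + 2/7  =  3386.29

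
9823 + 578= 10401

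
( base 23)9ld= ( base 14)1CB7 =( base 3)21012201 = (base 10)5257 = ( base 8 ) 12211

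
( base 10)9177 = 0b10001111011001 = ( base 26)dep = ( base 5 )243202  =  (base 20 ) 12ih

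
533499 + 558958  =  1092457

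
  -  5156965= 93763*( -55)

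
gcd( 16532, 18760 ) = 4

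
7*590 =4130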